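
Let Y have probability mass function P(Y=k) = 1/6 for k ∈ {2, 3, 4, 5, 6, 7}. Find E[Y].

4.5

E[Y] = Σ y·P(Y=y)
 = 2·1/6 + 3·1/6 + 4·1/6 + 5·1/6 + 6·1/6 + 7·1/6
 = 1/3 + 1/2 + 2/3 + 5/6 + 1 + 7/6
 = 9/2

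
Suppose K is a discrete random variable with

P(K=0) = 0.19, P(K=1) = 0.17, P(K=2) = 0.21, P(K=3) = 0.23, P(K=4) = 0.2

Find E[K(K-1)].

E[K(K-1)] = Σ k(k-1)·P(K=k)
 = 0·0.19 + 0·0.17 + 2·0.21 + 6·0.23 + 12·0.2
 = 0 + 0 + 0.42 + 1.38 + 2.4
 = 4.2

4.2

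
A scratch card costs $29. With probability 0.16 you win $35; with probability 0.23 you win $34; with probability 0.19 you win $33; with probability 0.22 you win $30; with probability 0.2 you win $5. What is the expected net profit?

-1.71

E[payout] = 35·0.16 + 34·0.23 + 33·0.19 + 30·0.22 + 5·0.2
 = 5.6 + 7.82 + 6.27 + 6.6 + 1
 = 27.29
Net = 27.29 - 29 = -1.71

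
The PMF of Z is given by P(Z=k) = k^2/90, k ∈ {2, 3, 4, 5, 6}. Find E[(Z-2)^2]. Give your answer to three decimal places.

9.711

E[(Z-2)^2] = Σ (z-2)^2·P(Z=z)
 = 0·2/45 + 1·1/10 + 4·8/45 + 9·5/18 + 16·2/5
 = 0 + 1/10 + 32/45 + 5/2 + 32/5
 = 437/45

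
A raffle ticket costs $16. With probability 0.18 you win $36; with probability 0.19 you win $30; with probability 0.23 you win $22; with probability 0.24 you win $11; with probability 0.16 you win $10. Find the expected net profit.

E[payout] = 36·0.18 + 30·0.19 + 22·0.23 + 11·0.24 + 10·0.16
 = 6.48 + 5.7 + 5.06 + 2.64 + 1.6
 = 21.48
Net = 21.48 - 16 = 5.48

5.48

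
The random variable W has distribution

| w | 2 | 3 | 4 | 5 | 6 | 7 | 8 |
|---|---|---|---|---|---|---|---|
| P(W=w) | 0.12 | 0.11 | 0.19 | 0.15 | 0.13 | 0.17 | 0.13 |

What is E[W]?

E[W] = Σ w·P(W=w)
 = 2·0.12 + 3·0.11 + 4·0.19 + 5·0.15 + 6·0.13 + 7·0.17 + 8·0.13
 = 0.24 + 0.33 + 0.76 + 0.75 + 0.78 + 1.19 + 1.04
 = 5.09

5.09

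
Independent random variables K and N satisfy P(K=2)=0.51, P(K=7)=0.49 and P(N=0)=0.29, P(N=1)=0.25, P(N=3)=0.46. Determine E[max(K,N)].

E[max(K,N)] = Σ_k Σ_n max(k,n) · P(K=k)P(N=n)
 = 2·0.1479 + 2·0.1275 + 3·0.2346 + 7·0.1421 + 7·0.1225 + 7·0.2254
 = 0.2958 + 0.255 + 0.7038 + 0.9947 + 0.8575 + 1.5778
 = 4.6846

4.6846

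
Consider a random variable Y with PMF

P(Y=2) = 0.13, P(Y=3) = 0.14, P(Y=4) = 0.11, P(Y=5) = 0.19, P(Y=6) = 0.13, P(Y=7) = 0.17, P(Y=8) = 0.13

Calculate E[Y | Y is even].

5.04

P(Y is even) = 0.13 + 0.11 + 0.13 + 0.13 = 0.5.
E[Y | Y is even] = [2·0.13 + 4·0.11 + 6·0.13 + 8·0.13] / 0.5
 = 2.52 / 0.5
 = 126/25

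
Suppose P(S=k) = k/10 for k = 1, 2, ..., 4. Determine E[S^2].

10

E[S^2] = Σ s^2·P(S=s)
 = 1·1/10 + 4·1/5 + 9·3/10 + 16·2/5
 = 1/10 + 4/5 + 27/10 + 32/5
 = 10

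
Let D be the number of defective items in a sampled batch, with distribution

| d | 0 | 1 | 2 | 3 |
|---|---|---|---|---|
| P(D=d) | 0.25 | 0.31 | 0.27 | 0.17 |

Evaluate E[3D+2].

6.08

E[3D+2] = Σ (3d+2)·P(D=d)
 = 2·0.25 + 5·0.31 + 8·0.27 + 11·0.17
 = 0.5 + 1.55 + 2.16 + 1.87
 = 6.08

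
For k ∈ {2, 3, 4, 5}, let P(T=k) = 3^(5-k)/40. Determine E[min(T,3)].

E[min(T,3)] = Σ min(t,3)·P(T=t)
 = 2·27/40 + 3·9/40 + 3·3/40 + 3·1/40
 = 27/20 + 27/40 + 9/40 + 3/40
 = 93/40

2.325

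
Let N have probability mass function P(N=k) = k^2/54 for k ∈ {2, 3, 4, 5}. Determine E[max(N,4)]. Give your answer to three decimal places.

4.463

E[max(N,4)] = Σ max(n,4)·P(N=n)
 = 4·2/27 + 4·1/6 + 4·8/27 + 5·25/54
 = 8/27 + 2/3 + 32/27 + 125/54
 = 241/54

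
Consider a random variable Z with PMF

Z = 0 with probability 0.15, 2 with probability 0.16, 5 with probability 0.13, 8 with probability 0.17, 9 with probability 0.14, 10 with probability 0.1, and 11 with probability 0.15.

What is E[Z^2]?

54.26

E[Z^2] = Σ z^2·P(Z=z)
 = 0·0.15 + 4·0.16 + 25·0.13 + 64·0.17 + 81·0.14 + 100·0.1 + 121·0.15
 = 0 + 0.64 + 3.25 + 10.88 + 11.34 + 10 + 18.15
 = 54.26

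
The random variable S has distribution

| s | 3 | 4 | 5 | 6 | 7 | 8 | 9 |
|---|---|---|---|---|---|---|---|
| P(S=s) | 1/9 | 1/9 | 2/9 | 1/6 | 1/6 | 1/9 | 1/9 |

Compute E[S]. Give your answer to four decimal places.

5.9444

E[S] = Σ s·P(S=s)
 = 3·1/9 + 4·1/9 + 5·2/9 + 6·1/6 + 7·1/6 + 8·1/9 + 9·1/9
 = 1/3 + 4/9 + 10/9 + 1 + 7/6 + 8/9 + 1
 = 107/18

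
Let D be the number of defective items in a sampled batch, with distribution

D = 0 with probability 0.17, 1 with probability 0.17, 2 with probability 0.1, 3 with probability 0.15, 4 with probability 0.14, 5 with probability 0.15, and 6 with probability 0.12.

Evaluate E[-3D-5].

E[-3D-5] = Σ (-3d-5)·P(D=d)
 = (-5)·0.17 + (-8)·0.17 + (-11)·0.1 + (-14)·0.15 + (-17)·0.14 + (-20)·0.15 + (-23)·0.12
 = (-0.85) + (-1.36) + (-1.1) + (-2.1) + (-2.38) + (-3) + (-2.76)
 = -13.55

-13.55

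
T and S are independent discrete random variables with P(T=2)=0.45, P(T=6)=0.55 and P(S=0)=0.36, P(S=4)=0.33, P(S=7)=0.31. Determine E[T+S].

E[T+S] = Σ_t Σ_s (t+s) · P(T=t)P(S=s)
 = 2·0.162 + 6·0.1485 + 9·0.1395 + 6·0.198 + 10·0.1815 + 13·0.1705
 = 0.324 + 0.891 + 1.2555 + 1.188 + 1.815 + 2.2165
 = 7.69

7.69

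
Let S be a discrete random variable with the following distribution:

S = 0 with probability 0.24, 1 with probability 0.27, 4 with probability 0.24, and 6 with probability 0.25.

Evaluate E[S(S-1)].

E[S(S-1)] = Σ s(s-1)·P(S=s)
 = 0·0.24 + 0·0.27 + 12·0.24 + 30·0.25
 = 0 + 0 + 2.88 + 7.5
 = 10.38

10.38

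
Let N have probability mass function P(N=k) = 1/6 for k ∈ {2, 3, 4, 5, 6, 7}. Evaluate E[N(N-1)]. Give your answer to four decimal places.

18.6667

E[N(N-1)] = Σ n(n-1)·P(N=n)
 = 2·1/6 + 6·1/6 + 12·1/6 + 20·1/6 + 30·1/6 + 42·1/6
 = 1/3 + 1 + 2 + 10/3 + 5 + 7
 = 56/3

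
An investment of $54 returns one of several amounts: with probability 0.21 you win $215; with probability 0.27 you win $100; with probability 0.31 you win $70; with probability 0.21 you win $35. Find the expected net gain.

47.2

E[payout] = 215·0.21 + 100·0.27 + 70·0.31 + 35·0.21
 = 45.15 + 27 + 21.7 + 7.35
 = 101.2
Net = 101.2 - 54 = 47.2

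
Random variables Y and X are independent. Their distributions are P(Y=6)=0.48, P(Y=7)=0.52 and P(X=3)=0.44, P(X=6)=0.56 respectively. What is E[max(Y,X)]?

E[max(Y,X)] = Σ_y Σ_x max(y,x) · P(Y=y)P(X=x)
 = 6·0.2112 + 6·0.2688 + 7·0.2288 + 7·0.2912
 = 1.2672 + 1.6128 + 1.6016 + 2.0384
 = 6.52

6.52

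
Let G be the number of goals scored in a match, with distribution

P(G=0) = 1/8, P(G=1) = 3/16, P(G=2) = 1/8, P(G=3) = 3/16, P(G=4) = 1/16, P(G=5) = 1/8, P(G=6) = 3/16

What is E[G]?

E[G] = Σ g·P(G=g)
 = 0·1/8 + 1·3/16 + 2·1/8 + 3·3/16 + 4·1/16 + 5·1/8 + 6·3/16
 = 0 + 3/16 + 1/4 + 9/16 + 1/4 + 5/8 + 9/8
 = 3

3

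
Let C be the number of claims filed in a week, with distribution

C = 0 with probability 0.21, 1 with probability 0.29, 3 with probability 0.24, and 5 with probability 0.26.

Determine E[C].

2.31

E[C] = Σ c·P(C=c)
 = 0·0.21 + 1·0.29 + 3·0.24 + 5·0.26
 = 0 + 0.29 + 0.72 + 1.3
 = 2.31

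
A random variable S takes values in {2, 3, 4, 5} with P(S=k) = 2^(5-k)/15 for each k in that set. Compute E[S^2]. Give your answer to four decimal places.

8.3333

E[S^2] = Σ s^2·P(S=s)
 = 4·8/15 + 9·4/15 + 16·2/15 + 25·1/15
 = 32/15 + 12/5 + 32/15 + 5/3
 = 25/3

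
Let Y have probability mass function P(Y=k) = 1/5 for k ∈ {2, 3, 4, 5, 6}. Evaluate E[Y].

4

E[Y] = Σ y·P(Y=y)
 = 2·1/5 + 3·1/5 + 4·1/5 + 5·1/5 + 6·1/5
 = 2/5 + 3/5 + 4/5 + 1 + 6/5
 = 4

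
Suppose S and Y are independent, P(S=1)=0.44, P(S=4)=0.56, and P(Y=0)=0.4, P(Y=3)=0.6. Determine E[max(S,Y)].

E[max(S,Y)] = Σ_s Σ_y max(s,y) · P(S=s)P(Y=y)
 = 1·0.176 + 3·0.264 + 4·0.224 + 4·0.336
 = 0.176 + 0.792 + 0.896 + 1.344
 = 3.208

3.208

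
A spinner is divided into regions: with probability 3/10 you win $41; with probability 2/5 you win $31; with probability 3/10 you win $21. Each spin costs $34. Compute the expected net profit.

E[payout] = 41·3/10 + 31·2/5 + 21·3/10
 = 123/10 + 62/5 + 63/10
 = 31
Net = 31 - 34 = -3

-3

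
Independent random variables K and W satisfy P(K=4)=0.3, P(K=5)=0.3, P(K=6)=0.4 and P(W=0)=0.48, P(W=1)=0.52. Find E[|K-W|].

E[|K-W|] = Σ_k Σ_w |k-w| · P(K=k)P(W=w)
 = 4·0.144 + 3·0.156 + 5·0.144 + 4·0.156 + 6·0.192 + 5·0.208
 = 0.576 + 0.468 + 0.72 + 0.624 + 1.152 + 1.04
 = 4.58

4.58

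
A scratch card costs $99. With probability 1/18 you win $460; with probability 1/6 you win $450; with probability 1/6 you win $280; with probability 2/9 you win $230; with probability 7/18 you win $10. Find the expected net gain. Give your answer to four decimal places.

E[payout] = 460·1/18 + 450·1/6 + 280·1/6 + 230·2/9 + 10·7/18
 = 230/9 + 75 + 140/3 + 460/9 + 35/9
 = 1820/9
Net = 1820/9 - 99 = 929/9

103.2222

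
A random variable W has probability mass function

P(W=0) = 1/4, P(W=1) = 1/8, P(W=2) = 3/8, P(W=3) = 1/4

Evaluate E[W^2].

E[W^2] = Σ w^2·P(W=w)
 = 0·1/4 + 1·1/8 + 4·3/8 + 9·1/4
 = 0 + 1/8 + 3/2 + 9/4
 = 31/8

3.875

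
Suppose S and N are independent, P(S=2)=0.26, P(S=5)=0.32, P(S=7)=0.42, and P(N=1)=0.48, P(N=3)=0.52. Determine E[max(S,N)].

E[max(S,N)] = Σ_s Σ_n max(s,n) · P(S=s)P(N=n)
 = 2·0.1248 + 3·0.1352 + 5·0.1536 + 5·0.1664 + 7·0.2016 + 7·0.2184
 = 0.2496 + 0.4056 + 0.768 + 0.832 + 1.4112 + 1.5288
 = 5.1952

5.1952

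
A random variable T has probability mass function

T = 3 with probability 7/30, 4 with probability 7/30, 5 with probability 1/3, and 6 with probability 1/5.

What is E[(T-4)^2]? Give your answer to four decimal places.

1.3667

E[(T-4)^2] = Σ (t-4)^2·P(T=t)
 = 1·7/30 + 0·7/30 + 1·1/3 + 4·1/5
 = 7/30 + 0 + 1/3 + 4/5
 = 41/30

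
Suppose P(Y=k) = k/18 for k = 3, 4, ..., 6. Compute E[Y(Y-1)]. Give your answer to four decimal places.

E[Y(Y-1)] = Σ y(y-1)·P(Y=y)
 = 6·1/6 + 12·2/9 + 20·5/18 + 30·1/3
 = 1 + 8/3 + 50/9 + 10
 = 173/9

19.2222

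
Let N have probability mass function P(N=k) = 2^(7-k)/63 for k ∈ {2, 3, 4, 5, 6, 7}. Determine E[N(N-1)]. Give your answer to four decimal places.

E[N(N-1)] = Σ n(n-1)·P(N=n)
 = 2·32/63 + 6·16/63 + 12·8/63 + 20·4/63 + 30·2/63 + 42·1/63
 = 64/63 + 32/21 + 32/21 + 80/63 + 20/21 + 2/3
 = 146/21

6.9524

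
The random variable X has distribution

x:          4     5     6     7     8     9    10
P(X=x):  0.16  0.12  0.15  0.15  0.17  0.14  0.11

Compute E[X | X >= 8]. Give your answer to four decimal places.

8.8571

P(X >= 8) = 0.17 + 0.14 + 0.11 = 0.42.
E[X | X >= 8] = [8·0.17 + 9·0.14 + 10·0.11] / 0.42
 = 3.72 / 0.42
 = 62/7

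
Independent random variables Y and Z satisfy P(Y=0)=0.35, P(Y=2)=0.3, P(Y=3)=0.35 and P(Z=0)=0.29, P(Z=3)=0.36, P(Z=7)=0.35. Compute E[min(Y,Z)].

1.1715

E[min(Y,Z)] = Σ_y Σ_z min(y,z) · P(Y=y)P(Z=z)
 = 0·0.1015 + 0·0.126 + 0·0.1225 + 0·0.087 + 2·0.108 + 2·0.105 + 0·0.1015 + 3·0.126 + 3·0.1225
 = 0 + 0 + 0 + 0 + 0.216 + 0.21 + 0 + 0.378 + 0.3675
 = 1.1715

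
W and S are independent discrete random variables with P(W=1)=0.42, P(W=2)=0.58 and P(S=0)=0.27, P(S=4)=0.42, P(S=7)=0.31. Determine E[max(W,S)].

E[max(W,S)] = Σ_w Σ_s max(w,s) · P(W=w)P(S=s)
 = 1·0.1134 + 4·0.1764 + 7·0.1302 + 2·0.1566 + 4·0.2436 + 7·0.1798
 = 0.1134 + 0.7056 + 0.9114 + 0.3132 + 0.9744 + 1.2586
 = 4.2766

4.2766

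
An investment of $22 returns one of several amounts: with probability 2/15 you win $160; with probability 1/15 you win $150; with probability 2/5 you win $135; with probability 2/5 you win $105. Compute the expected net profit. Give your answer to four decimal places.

105.3333

E[payout] = 160·2/15 + 150·1/15 + 135·2/5 + 105·2/5
 = 64/3 + 10 + 54 + 42
 = 382/3
Net = 382/3 - 22 = 316/3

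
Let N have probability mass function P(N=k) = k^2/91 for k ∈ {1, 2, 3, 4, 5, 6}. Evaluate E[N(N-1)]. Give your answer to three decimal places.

20.154

E[N(N-1)] = Σ n(n-1)·P(N=n)
 = 0·1/91 + 2·4/91 + 6·9/91 + 12·16/91 + 20·25/91 + 30·36/91
 = 0 + 8/91 + 54/91 + 192/91 + 500/91 + 1080/91
 = 262/13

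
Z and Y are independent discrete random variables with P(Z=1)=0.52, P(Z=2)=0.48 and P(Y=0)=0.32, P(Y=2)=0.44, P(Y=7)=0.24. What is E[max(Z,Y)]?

E[max(Z,Y)] = Σ_z Σ_y max(z,y) · P(Z=z)P(Y=y)
 = 1·0.1664 + 2·0.2288 + 7·0.1248 + 2·0.1536 + 2·0.2112 + 7·0.1152
 = 0.1664 + 0.4576 + 0.8736 + 0.3072 + 0.4224 + 0.8064
 = 3.0336

3.0336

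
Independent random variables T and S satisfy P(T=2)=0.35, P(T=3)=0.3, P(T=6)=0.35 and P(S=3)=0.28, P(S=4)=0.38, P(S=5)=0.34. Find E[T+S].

7.76

E[T+S] = Σ_t Σ_s (t+s) · P(T=t)P(S=s)
 = 5·0.098 + 6·0.133 + 7·0.119 + 6·0.084 + 7·0.114 + 8·0.102 + 9·0.098 + 10·0.133 + 11·0.119
 = 0.49 + 0.798 + 0.833 + 0.504 + 0.798 + 0.816 + 0.882 + 1.33 + 1.309
 = 7.76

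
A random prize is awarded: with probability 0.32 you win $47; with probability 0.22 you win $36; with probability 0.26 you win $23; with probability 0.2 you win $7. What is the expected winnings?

30.34

E[payout] = 47·0.32 + 36·0.22 + 23·0.26 + 7·0.2
 = 15.04 + 7.92 + 5.98 + 1.4
 = 30.34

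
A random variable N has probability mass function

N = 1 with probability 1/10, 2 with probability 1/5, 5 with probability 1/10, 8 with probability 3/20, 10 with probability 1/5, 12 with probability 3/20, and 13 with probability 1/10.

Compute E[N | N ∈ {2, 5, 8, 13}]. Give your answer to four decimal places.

6.1818

P(N ∈ {2, 5, 8, 13}) = 1/5 + 1/10 + 3/20 + 1/10 = 11/20.
E[N | N ∈ {2, 5, 8, 13}] = [2·1/5 + 5·1/10 + 8·3/20 + 13·1/10] / (11/20)
 = 17/5 / (11/20)
 = 68/11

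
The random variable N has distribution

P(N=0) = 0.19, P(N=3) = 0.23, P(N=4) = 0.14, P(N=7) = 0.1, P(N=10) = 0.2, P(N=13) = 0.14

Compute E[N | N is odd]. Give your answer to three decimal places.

P(N is odd) = 0.23 + 0.1 + 0.14 = 0.47.
E[N | N is odd] = [3·0.23 + 7·0.1 + 13·0.14] / 0.47
 = 3.21 / 0.47
 = 321/47

6.830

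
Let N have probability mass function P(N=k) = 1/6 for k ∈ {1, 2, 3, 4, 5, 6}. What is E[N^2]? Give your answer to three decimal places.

15.167

E[N^2] = Σ n^2·P(N=n)
 = 1·1/6 + 4·1/6 + 9·1/6 + 16·1/6 + 25·1/6 + 36·1/6
 = 1/6 + 2/3 + 3/2 + 8/3 + 25/6 + 6
 = 91/6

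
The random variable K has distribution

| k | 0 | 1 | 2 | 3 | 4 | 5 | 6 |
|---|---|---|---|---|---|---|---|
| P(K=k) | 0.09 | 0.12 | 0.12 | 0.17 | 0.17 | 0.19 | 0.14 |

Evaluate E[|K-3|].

1.6

E[|K-3|] = Σ |k-3|·P(K=k)
 = 3·0.09 + 2·0.12 + 1·0.12 + 0·0.17 + 1·0.17 + 2·0.19 + 3·0.14
 = 0.27 + 0.24 + 0.12 + 0 + 0.17 + 0.38 + 0.42
 = 1.6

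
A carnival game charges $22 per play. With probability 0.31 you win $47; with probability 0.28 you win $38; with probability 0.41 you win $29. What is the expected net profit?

E[payout] = 47·0.31 + 38·0.28 + 29·0.41
 = 14.57 + 10.64 + 11.89
 = 37.1
Net = 37.1 - 22 = 15.1

15.1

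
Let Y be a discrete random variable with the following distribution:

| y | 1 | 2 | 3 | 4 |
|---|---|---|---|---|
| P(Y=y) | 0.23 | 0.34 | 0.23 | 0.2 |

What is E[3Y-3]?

4.2

E[3Y-3] = Σ (3y-3)·P(Y=y)
 = 0·0.23 + 3·0.34 + 6·0.23 + 9·0.2
 = 0 + 1.02 + 1.38 + 1.8
 = 4.2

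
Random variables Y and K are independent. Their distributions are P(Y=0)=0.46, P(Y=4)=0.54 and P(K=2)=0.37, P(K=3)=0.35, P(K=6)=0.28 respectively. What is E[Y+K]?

5.63

E[Y+K] = Σ_y Σ_k (y+k) · P(Y=y)P(K=k)
 = 2·0.1702 + 3·0.161 + 6·0.1288 + 6·0.1998 + 7·0.189 + 10·0.1512
 = 0.3404 + 0.483 + 0.7728 + 1.1988 + 1.323 + 1.512
 = 5.63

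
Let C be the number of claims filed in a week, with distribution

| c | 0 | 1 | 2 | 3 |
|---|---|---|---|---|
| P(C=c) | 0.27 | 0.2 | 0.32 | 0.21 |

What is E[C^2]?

E[C^2] = Σ c^2·P(C=c)
 = 0·0.27 + 1·0.2 + 4·0.32 + 9·0.21
 = 0 + 0.2 + 1.28 + 1.89
 = 3.37

3.37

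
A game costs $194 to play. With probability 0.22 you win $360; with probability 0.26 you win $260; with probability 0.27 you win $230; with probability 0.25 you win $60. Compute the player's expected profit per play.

29.9

E[payout] = 360·0.22 + 260·0.26 + 230·0.27 + 60·0.25
 = 79.2 + 67.6 + 62.1 + 15
 = 223.9
Net = 223.9 - 194 = 29.9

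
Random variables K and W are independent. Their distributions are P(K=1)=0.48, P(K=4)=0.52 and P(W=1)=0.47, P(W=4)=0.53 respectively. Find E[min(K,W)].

1.8268

E[min(K,W)] = Σ_k Σ_w min(k,w) · P(K=k)P(W=w)
 = 1·0.2256 + 1·0.2544 + 1·0.2444 + 4·0.2756
 = 0.2256 + 0.2544 + 0.2444 + 1.1024
 = 1.8268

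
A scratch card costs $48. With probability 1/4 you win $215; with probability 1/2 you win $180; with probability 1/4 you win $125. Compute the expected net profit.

E[payout] = 215·1/4 + 180·1/2 + 125·1/4
 = 215/4 + 90 + 125/4
 = 175
Net = 175 - 48 = 127

127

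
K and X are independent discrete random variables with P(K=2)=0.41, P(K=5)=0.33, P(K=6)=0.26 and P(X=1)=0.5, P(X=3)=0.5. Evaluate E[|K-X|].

E[|K-X|] = Σ_k Σ_x |k-x| · P(K=k)P(X=x)
 = 1·0.205 + 1·0.205 + 4·0.165 + 2·0.165 + 5·0.13 + 3·0.13
 = 0.205 + 0.205 + 0.66 + 0.33 + 0.65 + 0.39
 = 2.44

2.44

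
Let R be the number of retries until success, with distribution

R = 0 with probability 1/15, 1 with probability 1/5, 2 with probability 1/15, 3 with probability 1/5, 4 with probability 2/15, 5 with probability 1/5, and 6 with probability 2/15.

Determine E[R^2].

14.2

E[R^2] = Σ r^2·P(R=r)
 = 0·1/15 + 1·1/5 + 4·1/15 + 9·1/5 + 16·2/15 + 25·1/5 + 36·2/15
 = 0 + 1/5 + 4/15 + 9/5 + 32/15 + 5 + 24/5
 = 71/5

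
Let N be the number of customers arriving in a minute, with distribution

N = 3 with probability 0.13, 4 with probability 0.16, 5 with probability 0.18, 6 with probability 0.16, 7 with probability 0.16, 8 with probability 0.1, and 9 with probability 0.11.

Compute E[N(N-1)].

E[N(N-1)] = Σ n(n-1)·P(N=n)
 = 6·0.13 + 12·0.16 + 20·0.18 + 30·0.16 + 42·0.16 + 56·0.1 + 72·0.11
 = 0.78 + 1.92 + 3.6 + 4.8 + 6.72 + 5.6 + 7.92
 = 31.34

31.34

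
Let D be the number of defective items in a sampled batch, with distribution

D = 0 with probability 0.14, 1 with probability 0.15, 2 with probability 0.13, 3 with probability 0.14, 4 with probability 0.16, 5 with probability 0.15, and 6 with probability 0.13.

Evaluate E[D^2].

E[D^2] = Σ d^2·P(D=d)
 = 0·0.14 + 1·0.15 + 4·0.13 + 9·0.14 + 16·0.16 + 25·0.15 + 36·0.13
 = 0 + 0.15 + 0.52 + 1.26 + 2.56 + 3.75 + 4.68
 = 12.92

12.92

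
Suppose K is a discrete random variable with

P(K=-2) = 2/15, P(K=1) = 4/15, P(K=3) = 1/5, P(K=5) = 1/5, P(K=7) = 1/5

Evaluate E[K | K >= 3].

P(K >= 3) = 1/5 + 1/5 + 1/5 = 3/5.
E[K | K >= 3] = [3·1/5 + 5·1/5 + 7·1/5] / (3/5)
 = 3 / (3/5)
 = 5

5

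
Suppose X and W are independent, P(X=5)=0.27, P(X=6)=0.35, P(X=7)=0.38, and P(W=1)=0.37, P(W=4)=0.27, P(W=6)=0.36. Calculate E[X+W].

9.72

E[X+W] = Σ_x Σ_w (x+w) · P(X=x)P(W=w)
 = 6·0.0999 + 9·0.0729 + 11·0.0972 + 7·0.1295 + 10·0.0945 + 12·0.126 + 8·0.1406 + 11·0.1026 + 13·0.1368
 = 0.5994 + 0.6561 + 1.0692 + 0.9065 + 0.945 + 1.512 + 1.1248 + 1.1286 + 1.7784
 = 9.72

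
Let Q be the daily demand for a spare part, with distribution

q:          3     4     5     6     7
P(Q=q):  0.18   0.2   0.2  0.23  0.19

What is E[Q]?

5.05

E[Q] = Σ q·P(Q=q)
 = 3·0.18 + 4·0.2 + 5·0.2 + 6·0.23 + 7·0.19
 = 0.54 + 0.8 + 1 + 1.38 + 1.33
 = 5.05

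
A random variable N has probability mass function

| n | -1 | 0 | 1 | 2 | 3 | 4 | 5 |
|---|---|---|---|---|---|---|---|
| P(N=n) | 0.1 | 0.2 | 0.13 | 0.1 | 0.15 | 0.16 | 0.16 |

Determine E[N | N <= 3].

1

P(N <= 3) = 0.1 + 0.2 + 0.13 + 0.1 + 0.15 = 0.68.
E[N | N <= 3] = [(-1)·0.1 + 0·0.2 + 1·0.13 + 2·0.1 + 3·0.15] / 0.68
 = 0.68 / 0.68
 = 1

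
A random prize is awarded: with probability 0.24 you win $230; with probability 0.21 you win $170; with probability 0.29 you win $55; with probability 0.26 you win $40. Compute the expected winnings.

117.25

E[payout] = 230·0.24 + 170·0.21 + 55·0.29 + 40·0.26
 = 55.2 + 35.7 + 15.95 + 10.4
 = 117.25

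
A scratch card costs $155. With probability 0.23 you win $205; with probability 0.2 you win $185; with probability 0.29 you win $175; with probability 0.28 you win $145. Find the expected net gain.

E[payout] = 205·0.23 + 185·0.2 + 175·0.29 + 145·0.28
 = 47.15 + 37 + 50.75 + 40.6
 = 175.5
Net = 175.5 - 155 = 20.5

20.5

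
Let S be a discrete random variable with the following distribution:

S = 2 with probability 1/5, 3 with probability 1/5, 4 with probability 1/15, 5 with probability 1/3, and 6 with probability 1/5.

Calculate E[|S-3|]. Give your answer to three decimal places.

1.533

E[|S-3|] = Σ |s-3|·P(S=s)
 = 1·1/5 + 0·1/5 + 1·1/15 + 2·1/3 + 3·1/5
 = 1/5 + 0 + 1/15 + 2/3 + 3/5
 = 23/15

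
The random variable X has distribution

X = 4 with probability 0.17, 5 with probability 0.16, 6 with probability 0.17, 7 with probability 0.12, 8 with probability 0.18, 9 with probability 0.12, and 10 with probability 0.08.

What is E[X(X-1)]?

41.3

E[X(X-1)] = Σ x(x-1)·P(X=x)
 = 12·0.17 + 20·0.16 + 30·0.17 + 42·0.12 + 56·0.18 + 72·0.12 + 90·0.08
 = 2.04 + 3.2 + 5.1 + 5.04 + 10.08 + 8.64 + 7.2
 = 41.3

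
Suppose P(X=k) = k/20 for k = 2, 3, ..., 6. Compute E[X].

E[X] = Σ x·P(X=x)
 = 2·1/10 + 3·3/20 + 4·1/5 + 5·1/4 + 6·3/10
 = 1/5 + 9/20 + 4/5 + 5/4 + 9/5
 = 9/2

4.5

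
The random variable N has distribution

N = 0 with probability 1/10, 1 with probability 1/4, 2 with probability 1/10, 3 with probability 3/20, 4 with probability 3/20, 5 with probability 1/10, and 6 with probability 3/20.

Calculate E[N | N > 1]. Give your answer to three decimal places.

4.077

P(N > 1) = 1/10 + 3/20 + 3/20 + 1/10 + 3/20 = 13/20.
E[N | N > 1] = [2·1/10 + 3·3/20 + 4·3/20 + 5·1/10 + 6·3/20] / (13/20)
 = 53/20 / (13/20)
 = 53/13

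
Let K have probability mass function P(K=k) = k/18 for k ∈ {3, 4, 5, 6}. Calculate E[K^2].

E[K^2] = Σ k^2·P(K=k)
 = 9·1/6 + 16·2/9 + 25·5/18 + 36·1/3
 = 3/2 + 32/9 + 125/18 + 12
 = 24

24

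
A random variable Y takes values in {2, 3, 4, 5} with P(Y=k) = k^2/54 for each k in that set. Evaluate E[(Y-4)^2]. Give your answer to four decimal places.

E[(Y-4)^2] = Σ (y-4)^2·P(Y=y)
 = 4·2/27 + 1·1/6 + 0·8/27 + 1·25/54
 = 8/27 + 1/6 + 0 + 25/54
 = 25/27

0.9259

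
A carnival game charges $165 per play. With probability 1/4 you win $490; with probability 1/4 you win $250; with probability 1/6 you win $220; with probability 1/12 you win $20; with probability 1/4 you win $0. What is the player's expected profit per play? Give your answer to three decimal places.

58.333

E[payout] = 490·1/4 + 250·1/4 + 220·1/6 + 20·1/12 + 0·1/4
 = 245/2 + 125/2 + 110/3 + 5/3 + 0
 = 670/3
Net = 670/3 - 165 = 175/3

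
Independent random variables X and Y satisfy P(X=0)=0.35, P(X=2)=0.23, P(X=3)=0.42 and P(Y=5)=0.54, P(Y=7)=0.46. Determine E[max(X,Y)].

5.92

E[max(X,Y)] = Σ_x Σ_y max(x,y) · P(X=x)P(Y=y)
 = 5·0.189 + 7·0.161 + 5·0.1242 + 7·0.1058 + 5·0.2268 + 7·0.1932
 = 0.945 + 1.127 + 0.621 + 0.7406 + 1.134 + 1.3524
 = 5.92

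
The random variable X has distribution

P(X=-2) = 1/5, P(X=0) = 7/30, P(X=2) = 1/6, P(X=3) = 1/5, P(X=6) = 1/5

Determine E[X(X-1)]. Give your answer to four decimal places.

8.7333

E[X(X-1)] = Σ x(x-1)·P(X=x)
 = 6·1/5 + 0·7/30 + 2·1/6 + 6·1/5 + 30·1/5
 = 6/5 + 0 + 1/3 + 6/5 + 6
 = 131/15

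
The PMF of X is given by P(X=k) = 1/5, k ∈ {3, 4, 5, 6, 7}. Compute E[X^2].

27

E[X^2] = Σ x^2·P(X=x)
 = 9·1/5 + 16·1/5 + 25·1/5 + 36·1/5 + 49·1/5
 = 9/5 + 16/5 + 5 + 36/5 + 49/5
 = 27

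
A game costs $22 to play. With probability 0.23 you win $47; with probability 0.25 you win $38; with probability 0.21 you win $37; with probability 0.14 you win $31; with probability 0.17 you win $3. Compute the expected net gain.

10.93

E[payout] = 47·0.23 + 38·0.25 + 37·0.21 + 31·0.14 + 3·0.17
 = 10.81 + 9.5 + 7.77 + 4.34 + 0.51
 = 32.93
Net = 32.93 - 22 = 10.93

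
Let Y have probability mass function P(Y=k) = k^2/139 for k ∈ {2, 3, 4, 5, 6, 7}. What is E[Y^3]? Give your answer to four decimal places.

208.6835

E[Y^3] = Σ y^3·P(Y=y)
 = 8·4/139 + 27·9/139 + 64·16/139 + 125·25/139 + 216·36/139 + 343·49/139
 = 32/139 + 243/139 + 1024/139 + 3125/139 + 7776/139 + 16807/139
 = 29007/139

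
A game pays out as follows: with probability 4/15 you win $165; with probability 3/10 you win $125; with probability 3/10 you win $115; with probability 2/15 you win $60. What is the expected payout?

124

E[payout] = 165·4/15 + 125·3/10 + 115·3/10 + 60·2/15
 = 44 + 75/2 + 69/2 + 8
 = 124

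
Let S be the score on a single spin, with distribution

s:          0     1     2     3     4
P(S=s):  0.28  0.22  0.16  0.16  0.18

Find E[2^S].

E[2^S] = Σ 2^s·P(S=s)
 = 1·0.28 + 2·0.22 + 4·0.16 + 8·0.16 + 16·0.18
 = 0.28 + 0.44 + 0.64 + 1.28 + 2.88
 = 5.52

5.52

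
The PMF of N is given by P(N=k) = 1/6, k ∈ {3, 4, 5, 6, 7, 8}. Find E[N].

E[N] = Σ n·P(N=n)
 = 3·1/6 + 4·1/6 + 5·1/6 + 6·1/6 + 7·1/6 + 8·1/6
 = 1/2 + 2/3 + 5/6 + 1 + 7/6 + 4/3
 = 11/2

5.5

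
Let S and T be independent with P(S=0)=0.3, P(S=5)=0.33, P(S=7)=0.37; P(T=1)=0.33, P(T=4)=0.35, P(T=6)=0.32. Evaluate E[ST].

15.476

E[ST] = Σ_s Σ_t st · P(S=s)P(T=t)
 = 0·0.099 + 0·0.105 + 0·0.096 + 5·0.1089 + 20·0.1155 + 30·0.1056 + 7·0.1221 + 28·0.1295 + 42·0.1184
 = 0 + 0 + 0 + 0.5445 + 2.31 + 3.168 + 0.8547 + 3.626 + 4.9728
 = 15.476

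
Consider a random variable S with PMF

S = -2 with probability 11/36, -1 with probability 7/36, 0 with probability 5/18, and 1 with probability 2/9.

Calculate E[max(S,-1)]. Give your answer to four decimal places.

E[max(S,-1)] = Σ max(s,-1)·P(S=s)
 = (-1)·11/36 + (-1)·7/36 + 0·5/18 + 1·2/9
 = (-11/36) + (-7/36) + 0 + 2/9
 = -5/18

-0.2778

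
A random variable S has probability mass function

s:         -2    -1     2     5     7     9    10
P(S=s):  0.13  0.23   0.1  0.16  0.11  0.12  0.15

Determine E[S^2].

E[S^2] = Σ s^2·P(S=s)
 = 4·0.13 + 1·0.23 + 4·0.1 + 25·0.16 + 49·0.11 + 81·0.12 + 100·0.15
 = 0.52 + 0.23 + 0.4 + 4 + 5.39 + 9.72 + 15
 = 35.26

35.26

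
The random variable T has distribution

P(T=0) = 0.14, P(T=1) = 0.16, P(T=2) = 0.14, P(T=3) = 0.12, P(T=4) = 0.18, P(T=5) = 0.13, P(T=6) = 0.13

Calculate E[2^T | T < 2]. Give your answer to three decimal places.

1.533

P(T < 2) = 0.14 + 0.16 = 0.3.
E[2^T | T < 2] = [1·0.14 + 2·0.16] / 0.3
 = 0.46 / 0.3
 = 23/15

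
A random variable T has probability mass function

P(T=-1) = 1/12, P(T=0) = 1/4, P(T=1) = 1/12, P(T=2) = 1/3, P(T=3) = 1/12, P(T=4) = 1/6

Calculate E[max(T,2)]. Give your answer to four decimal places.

E[max(T,2)] = Σ max(t,2)·P(T=t)
 = 2·1/12 + 2·1/4 + 2·1/12 + 2·1/3 + 3·1/12 + 4·1/6
 = 1/6 + 1/2 + 1/6 + 2/3 + 1/4 + 2/3
 = 29/12

2.4167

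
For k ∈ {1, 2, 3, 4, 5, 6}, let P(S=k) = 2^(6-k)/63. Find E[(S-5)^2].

11

E[(S-5)^2] = Σ (s-5)^2·P(S=s)
 = 16·32/63 + 9·16/63 + 4·8/63 + 1·4/63 + 0·2/63 + 1·1/63
 = 512/63 + 16/7 + 32/63 + 4/63 + 0 + 1/63
 = 11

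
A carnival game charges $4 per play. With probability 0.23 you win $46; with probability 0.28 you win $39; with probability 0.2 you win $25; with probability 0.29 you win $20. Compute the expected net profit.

28.3

E[payout] = 46·0.23 + 39·0.28 + 25·0.2 + 20·0.29
 = 10.58 + 10.92 + 5 + 5.8
 = 32.3
Net = 32.3 - 4 = 28.3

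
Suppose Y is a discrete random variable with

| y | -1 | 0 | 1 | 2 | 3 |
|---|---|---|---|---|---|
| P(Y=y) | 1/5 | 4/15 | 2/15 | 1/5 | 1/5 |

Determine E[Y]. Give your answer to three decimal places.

0.933

E[Y] = Σ y·P(Y=y)
 = (-1)·1/5 + 0·4/15 + 1·2/15 + 2·1/5 + 3·1/5
 = (-1/5) + 0 + 2/15 + 2/5 + 3/5
 = 14/15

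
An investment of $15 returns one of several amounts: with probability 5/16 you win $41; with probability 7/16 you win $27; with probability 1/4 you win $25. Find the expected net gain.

15.875

E[payout] = 41·5/16 + 27·7/16 + 25·1/4
 = 205/16 + 189/16 + 25/4
 = 247/8
Net = 247/8 - 15 = 127/8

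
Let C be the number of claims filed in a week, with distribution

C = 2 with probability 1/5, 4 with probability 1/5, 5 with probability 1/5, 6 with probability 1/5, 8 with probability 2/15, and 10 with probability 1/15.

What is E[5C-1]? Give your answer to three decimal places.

24.667

E[5C-1] = Σ (5c-1)·P(C=c)
 = 9·1/5 + 19·1/5 + 24·1/5 + 29·1/5 + 39·2/15 + 49·1/15
 = 9/5 + 19/5 + 24/5 + 29/5 + 26/5 + 49/15
 = 74/3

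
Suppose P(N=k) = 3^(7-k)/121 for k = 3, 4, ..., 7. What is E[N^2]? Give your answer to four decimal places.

E[N^2] = Σ n^2·P(N=n)
 = 9·81/121 + 16·27/121 + 25·9/121 + 36·3/121 + 49·1/121
 = 729/121 + 432/121 + 225/121 + 108/121 + 49/121
 = 1543/121

12.7521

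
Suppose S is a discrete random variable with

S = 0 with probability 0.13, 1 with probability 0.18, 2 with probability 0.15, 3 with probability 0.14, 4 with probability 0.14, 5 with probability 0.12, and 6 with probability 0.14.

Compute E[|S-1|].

E[|S-1|] = Σ |s-1|·P(S=s)
 = 1·0.13 + 0·0.18 + 1·0.15 + 2·0.14 + 3·0.14 + 4·0.12 + 5·0.14
 = 0.13 + 0 + 0.15 + 0.28 + 0.42 + 0.48 + 0.7
 = 2.16

2.16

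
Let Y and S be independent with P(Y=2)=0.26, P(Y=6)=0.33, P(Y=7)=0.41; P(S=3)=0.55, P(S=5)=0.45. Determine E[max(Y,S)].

5.864

E[max(Y,S)] = Σ_y Σ_s max(y,s) · P(Y=y)P(S=s)
 = 3·0.143 + 5·0.117 + 6·0.1815 + 6·0.1485 + 7·0.2255 + 7·0.1845
 = 0.429 + 0.585 + 1.089 + 0.891 + 1.5785 + 1.2915
 = 5.864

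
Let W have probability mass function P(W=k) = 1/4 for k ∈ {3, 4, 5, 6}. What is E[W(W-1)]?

E[W(W-1)] = Σ w(w-1)·P(W=w)
 = 6·1/4 + 12·1/4 + 20·1/4 + 30·1/4
 = 3/2 + 3 + 5 + 15/2
 = 17

17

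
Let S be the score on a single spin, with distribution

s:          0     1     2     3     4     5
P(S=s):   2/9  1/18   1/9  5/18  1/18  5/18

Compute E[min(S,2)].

1.5

E[min(S,2)] = Σ min(s,2)·P(S=s)
 = 0·2/9 + 1·1/18 + 2·1/9 + 2·5/18 + 2·1/18 + 2·5/18
 = 0 + 1/18 + 2/9 + 5/9 + 1/9 + 5/9
 = 3/2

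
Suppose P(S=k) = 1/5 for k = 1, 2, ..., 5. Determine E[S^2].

E[S^2] = Σ s^2·P(S=s)
 = 1·1/5 + 4·1/5 + 9·1/5 + 16·1/5 + 25·1/5
 = 1/5 + 4/5 + 9/5 + 16/5 + 5
 = 11

11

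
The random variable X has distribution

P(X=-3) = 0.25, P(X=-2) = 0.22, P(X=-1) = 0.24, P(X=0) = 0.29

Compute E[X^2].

3.37

E[X^2] = Σ x^2·P(X=x)
 = 9·0.25 + 4·0.22 + 1·0.24 + 0·0.29
 = 2.25 + 0.88 + 0.24 + 0
 = 3.37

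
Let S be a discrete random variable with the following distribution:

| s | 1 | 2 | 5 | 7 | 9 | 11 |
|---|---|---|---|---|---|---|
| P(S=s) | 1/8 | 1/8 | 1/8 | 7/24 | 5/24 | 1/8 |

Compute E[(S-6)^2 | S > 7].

15

P(S > 7) = 5/24 + 1/8 = 1/3.
E[(S-6)^2 | S > 7] = [9·5/24 + 25·1/8] / (1/3)
 = 5 / (1/3)
 = 15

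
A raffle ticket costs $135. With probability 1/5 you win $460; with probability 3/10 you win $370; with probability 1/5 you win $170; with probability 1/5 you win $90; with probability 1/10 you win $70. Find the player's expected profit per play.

127

E[payout] = 460·1/5 + 370·3/10 + 170·1/5 + 90·1/5 + 70·1/10
 = 92 + 111 + 34 + 18 + 7
 = 262
Net = 262 - 135 = 127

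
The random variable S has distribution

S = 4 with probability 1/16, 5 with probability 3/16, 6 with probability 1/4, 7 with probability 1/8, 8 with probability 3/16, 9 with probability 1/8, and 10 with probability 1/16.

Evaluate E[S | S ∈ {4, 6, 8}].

6.5

P(S ∈ {4, 6, 8}) = 1/16 + 1/4 + 3/16 = 1/2.
E[S | S ∈ {4, 6, 8}] = [4·1/16 + 6·1/4 + 8·3/16] / (1/2)
 = 13/4 / (1/2)
 = 13/2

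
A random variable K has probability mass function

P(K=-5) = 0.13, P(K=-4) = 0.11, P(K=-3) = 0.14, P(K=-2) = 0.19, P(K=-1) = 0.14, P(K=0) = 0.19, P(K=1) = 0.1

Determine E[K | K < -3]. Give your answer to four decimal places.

-4.5417

P(K < -3) = 0.13 + 0.11 = 0.24.
E[K | K < -3] = [(-5)·0.13 + (-4)·0.11] / 0.24
 = -1.09 / 0.24
 = -109/24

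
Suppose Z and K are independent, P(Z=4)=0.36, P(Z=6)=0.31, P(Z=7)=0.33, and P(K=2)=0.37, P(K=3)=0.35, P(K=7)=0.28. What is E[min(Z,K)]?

3.3608

E[min(Z,K)] = Σ_z Σ_k min(z,k) · P(Z=z)P(K=k)
 = 2·0.1332 + 3·0.126 + 4·0.1008 + 2·0.1147 + 3·0.1085 + 6·0.0868 + 2·0.1221 + 3·0.1155 + 7·0.0924
 = 0.2664 + 0.378 + 0.4032 + 0.2294 + 0.3255 + 0.5208 + 0.2442 + 0.3465 + 0.6468
 = 3.3608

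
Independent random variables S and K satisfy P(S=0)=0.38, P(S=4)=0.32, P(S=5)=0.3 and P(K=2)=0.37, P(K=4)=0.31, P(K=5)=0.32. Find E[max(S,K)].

4.2428

E[max(S,K)] = Σ_s Σ_k max(s,k) · P(S=s)P(K=k)
 = 2·0.1406 + 4·0.1178 + 5·0.1216 + 4·0.1184 + 4·0.0992 + 5·0.1024 + 5·0.111 + 5·0.093 + 5·0.096
 = 0.2812 + 0.4712 + 0.608 + 0.4736 + 0.3968 + 0.512 + 0.555 + 0.465 + 0.48
 = 4.2428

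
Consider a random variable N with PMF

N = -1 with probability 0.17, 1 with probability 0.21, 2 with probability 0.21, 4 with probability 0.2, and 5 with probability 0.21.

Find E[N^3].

40.77

E[N^3] = Σ n^3·P(N=n)
 = (-1)·0.17 + 1·0.21 + 8·0.21 + 64·0.2 + 125·0.21
 = (-0.17) + 0.21 + 1.68 + 12.8 + 26.25
 = 40.77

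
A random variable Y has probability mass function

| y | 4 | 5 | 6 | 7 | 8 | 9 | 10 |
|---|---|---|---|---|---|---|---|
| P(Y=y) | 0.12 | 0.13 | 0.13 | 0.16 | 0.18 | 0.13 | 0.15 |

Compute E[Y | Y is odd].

P(Y is odd) = 0.13 + 0.16 + 0.13 = 0.42.
E[Y | Y is odd] = [5·0.13 + 7·0.16 + 9·0.13] / 0.42
 = 2.94 / 0.42
 = 7

7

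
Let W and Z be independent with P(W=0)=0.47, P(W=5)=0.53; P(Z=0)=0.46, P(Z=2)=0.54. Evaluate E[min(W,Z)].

E[min(W,Z)] = Σ_w Σ_z min(w,z) · P(W=w)P(Z=z)
 = 0·0.2162 + 0·0.2538 + 0·0.2438 + 2·0.2862
 = 0 + 0 + 0 + 0.5724
 = 0.5724

0.5724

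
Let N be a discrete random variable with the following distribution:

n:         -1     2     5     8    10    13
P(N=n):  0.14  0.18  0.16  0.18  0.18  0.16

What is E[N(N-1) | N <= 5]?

8

P(N <= 5) = 0.14 + 0.18 + 0.16 = 0.48.
E[N(N-1) | N <= 5] = [2·0.14 + 2·0.18 + 20·0.16] / 0.48
 = 3.84 / 0.48
 = 8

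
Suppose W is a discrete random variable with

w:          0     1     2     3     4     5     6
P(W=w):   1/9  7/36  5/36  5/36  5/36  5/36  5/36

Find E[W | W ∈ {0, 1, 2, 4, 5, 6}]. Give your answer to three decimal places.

P(W ∈ {0, 1, 2, 4, 5, 6}) = 1/9 + 7/36 + 5/36 + 5/36 + 5/36 + 5/36 = 31/36.
E[W | W ∈ {0, 1, 2, 4, 5, 6}] = [0·1/9 + 1·7/36 + 2·5/36 + 4·5/36 + 5·5/36 + 6·5/36] / (31/36)
 = 23/9 / (31/36)
 = 92/31

2.968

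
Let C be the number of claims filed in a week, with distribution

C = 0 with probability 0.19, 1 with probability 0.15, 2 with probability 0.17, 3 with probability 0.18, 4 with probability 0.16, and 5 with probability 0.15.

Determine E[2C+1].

E[2C+1] = Σ (2c+1)·P(C=c)
 = 1·0.19 + 3·0.15 + 5·0.17 + 7·0.18 + 9·0.16 + 11·0.15
 = 0.19 + 0.45 + 0.85 + 1.26 + 1.44 + 1.65
 = 5.84

5.84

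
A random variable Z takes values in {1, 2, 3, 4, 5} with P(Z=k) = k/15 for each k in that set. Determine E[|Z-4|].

1

E[|Z-4|] = Σ |z-4|·P(Z=z)
 = 3·1/15 + 2·2/15 + 1·1/5 + 0·4/15 + 1·1/3
 = 1/5 + 4/15 + 1/5 + 0 + 1/3
 = 1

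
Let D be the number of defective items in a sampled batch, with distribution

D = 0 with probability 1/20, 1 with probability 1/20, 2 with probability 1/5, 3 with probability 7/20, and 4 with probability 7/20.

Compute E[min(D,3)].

E[min(D,3)] = Σ min(d,3)·P(D=d)
 = 0·1/20 + 1·1/20 + 2·1/5 + 3·7/20 + 3·7/20
 = 0 + 1/20 + 2/5 + 21/20 + 21/20
 = 51/20

2.55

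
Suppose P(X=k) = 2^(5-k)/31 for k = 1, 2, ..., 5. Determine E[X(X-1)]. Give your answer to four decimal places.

2.7097

E[X(X-1)] = Σ x(x-1)·P(X=x)
 = 0·16/31 + 2·8/31 + 6·4/31 + 12·2/31 + 20·1/31
 = 0 + 16/31 + 24/31 + 24/31 + 20/31
 = 84/31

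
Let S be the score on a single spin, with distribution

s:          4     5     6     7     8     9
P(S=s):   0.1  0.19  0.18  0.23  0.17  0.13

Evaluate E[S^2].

45.51

E[S^2] = Σ s^2·P(S=s)
 = 16·0.1 + 25·0.19 + 36·0.18 + 49·0.23 + 64·0.17 + 81·0.13
 = 1.6 + 4.75 + 6.48 + 11.27 + 10.88 + 10.53
 = 45.51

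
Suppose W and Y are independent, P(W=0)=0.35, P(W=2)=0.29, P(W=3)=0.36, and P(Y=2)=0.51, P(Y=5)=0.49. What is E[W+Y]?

E[W+Y] = Σ_w Σ_y (w+y) · P(W=w)P(Y=y)
 = 2·0.1785 + 5·0.1715 + 4·0.1479 + 7·0.1421 + 5·0.1836 + 8·0.1764
 = 0.357 + 0.8575 + 0.5916 + 0.9947 + 0.918 + 1.4112
 = 5.13

5.13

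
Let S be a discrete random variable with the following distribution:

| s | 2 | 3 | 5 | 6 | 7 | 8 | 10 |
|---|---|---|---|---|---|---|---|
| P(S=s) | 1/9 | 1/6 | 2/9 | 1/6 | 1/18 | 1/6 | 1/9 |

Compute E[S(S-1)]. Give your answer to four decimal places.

E[S(S-1)] = Σ s(s-1)·P(S=s)
 = 2·1/9 + 6·1/6 + 20·2/9 + 30·1/6 + 42·1/18 + 56·1/6 + 90·1/9
 = 2/9 + 1 + 40/9 + 5 + 7/3 + 28/3 + 10
 = 97/3

32.3333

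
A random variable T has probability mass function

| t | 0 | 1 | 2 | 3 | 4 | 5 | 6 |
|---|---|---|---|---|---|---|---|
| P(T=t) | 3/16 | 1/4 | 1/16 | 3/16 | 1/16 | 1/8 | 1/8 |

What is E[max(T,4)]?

4.375

E[max(T,4)] = Σ max(t,4)·P(T=t)
 = 4·3/16 + 4·1/4 + 4·1/16 + 4·3/16 + 4·1/16 + 5·1/8 + 6·1/8
 = 3/4 + 1 + 1/4 + 3/4 + 1/4 + 5/8 + 3/4
 = 35/8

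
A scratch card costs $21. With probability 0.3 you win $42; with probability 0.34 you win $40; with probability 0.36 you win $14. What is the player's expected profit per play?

10.24

E[payout] = 42·0.3 + 40·0.34 + 14·0.36
 = 12.6 + 13.6 + 5.04
 = 31.24
Net = 31.24 - 21 = 10.24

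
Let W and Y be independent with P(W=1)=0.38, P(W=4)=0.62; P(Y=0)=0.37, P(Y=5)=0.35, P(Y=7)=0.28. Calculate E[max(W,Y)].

4.7682

E[max(W,Y)] = Σ_w Σ_y max(w,y) · P(W=w)P(Y=y)
 = 1·0.1406 + 5·0.133 + 7·0.1064 + 4·0.2294 + 5·0.217 + 7·0.1736
 = 0.1406 + 0.665 + 0.7448 + 0.9176 + 1.085 + 1.2152
 = 4.7682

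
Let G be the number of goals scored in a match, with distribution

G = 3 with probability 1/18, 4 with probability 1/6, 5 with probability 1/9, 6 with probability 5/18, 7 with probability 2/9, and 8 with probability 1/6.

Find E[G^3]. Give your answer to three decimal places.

E[G^3] = Σ g^3·P(G=g)
 = 27·1/18 + 64·1/6 + 125·1/9 + 216·5/18 + 343·2/9 + 512·1/6
 = 3/2 + 32/3 + 125/9 + 60 + 686/9 + 256/3
 = 4457/18

247.611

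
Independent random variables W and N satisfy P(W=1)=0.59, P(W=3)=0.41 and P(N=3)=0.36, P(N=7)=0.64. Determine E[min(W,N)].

E[min(W,N)] = Σ_w Σ_n min(w,n) · P(W=w)P(N=n)
 = 1·0.2124 + 1·0.3776 + 3·0.1476 + 3·0.2624
 = 0.2124 + 0.3776 + 0.4428 + 0.7872
 = 1.82

1.82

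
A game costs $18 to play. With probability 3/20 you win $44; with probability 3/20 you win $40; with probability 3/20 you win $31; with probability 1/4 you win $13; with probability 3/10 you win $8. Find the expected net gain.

4.9

E[payout] = 44·3/20 + 40·3/20 + 31·3/20 + 13·1/4 + 8·3/10
 = 33/5 + 6 + 93/20 + 13/4 + 12/5
 = 229/10
Net = 229/10 - 18 = 49/10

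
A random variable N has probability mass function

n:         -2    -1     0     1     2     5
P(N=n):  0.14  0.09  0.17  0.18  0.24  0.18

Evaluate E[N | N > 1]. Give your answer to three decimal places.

3.286

P(N > 1) = 0.24 + 0.18 = 0.42.
E[N | N > 1] = [2·0.24 + 5·0.18] / 0.42
 = 1.38 / 0.42
 = 23/7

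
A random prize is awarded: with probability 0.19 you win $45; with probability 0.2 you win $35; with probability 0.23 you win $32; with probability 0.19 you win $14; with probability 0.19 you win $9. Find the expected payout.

E[payout] = 45·0.19 + 35·0.2 + 32·0.23 + 14·0.19 + 9·0.19
 = 8.55 + 7 + 7.36 + 2.66 + 1.71
 = 27.28

27.28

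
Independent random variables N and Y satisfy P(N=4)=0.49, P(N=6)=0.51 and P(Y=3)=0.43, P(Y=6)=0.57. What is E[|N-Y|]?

1.4272

E[|N-Y|] = Σ_n Σ_y |n-y| · P(N=n)P(Y=y)
 = 1·0.2107 + 2·0.2793 + 3·0.2193 + 0·0.2907
 = 0.2107 + 0.5586 + 0.6579 + 0
 = 1.4272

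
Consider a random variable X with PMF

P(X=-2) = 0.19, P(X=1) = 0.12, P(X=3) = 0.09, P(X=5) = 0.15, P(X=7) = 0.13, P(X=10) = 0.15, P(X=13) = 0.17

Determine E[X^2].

55.54

E[X^2] = Σ x^2·P(X=x)
 = 4·0.19 + 1·0.12 + 9·0.09 + 25·0.15 + 49·0.13 + 100·0.15 + 169·0.17
 = 0.76 + 0.12 + 0.81 + 3.75 + 6.37 + 15 + 28.73
 = 55.54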